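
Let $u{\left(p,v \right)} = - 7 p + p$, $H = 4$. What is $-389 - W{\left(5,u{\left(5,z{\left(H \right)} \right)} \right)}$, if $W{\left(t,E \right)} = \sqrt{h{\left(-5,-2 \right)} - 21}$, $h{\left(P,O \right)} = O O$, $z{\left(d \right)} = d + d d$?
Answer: $-389 - i \sqrt{17} \approx -389.0 - 4.1231 i$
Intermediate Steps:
$z{\left(d \right)} = d + d^{2}$
$h{\left(P,O \right)} = O^{2}$
$u{\left(p,v \right)} = - 6 p$
$W{\left(t,E \right)} = i \sqrt{17}$ ($W{\left(t,E \right)} = \sqrt{\left(-2\right)^{2} - 21} = \sqrt{4 - 21} = \sqrt{-17} = i \sqrt{17}$)
$-389 - W{\left(5,u{\left(5,z{\left(H \right)} \right)} \right)} = -389 - i \sqrt{17}$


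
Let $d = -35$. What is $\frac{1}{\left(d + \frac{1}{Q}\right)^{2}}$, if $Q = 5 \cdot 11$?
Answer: $\frac{3025}{3701776} \approx 0.00081718$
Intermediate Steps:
$Q = 55$
$\frac{1}{\left(d + \frac{1}{Q}\right)^{2}} = \frac{1}{\left(-35 + \frac{1}{55}\right)^{2}} = \frac{1}{\left(- \frac{1924}{55}\right)^{2}} = \frac{1}{\frac{3701776}{3025}} = \frac{3025}{3701776}$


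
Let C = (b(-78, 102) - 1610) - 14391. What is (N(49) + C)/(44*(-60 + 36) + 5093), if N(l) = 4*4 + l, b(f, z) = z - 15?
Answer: -15849/4037 ≈ -3.9259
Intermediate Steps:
b(f, z) = -15 + z
N(l) = 16 + l
C = -15914 (C = ((-15 + 102) - 1610) - 14391 = (87 - 1610) - 14391 = -1523 - 14391 = -15914)
(N(49) + C)/(44*(-60 + 36) + 5093) = ((16 + 49) - 15914)/(44*(-60 + 36) + 5093) = (65 - 15914)/(44*(-24) + 5093) = -15849/(-1056 + 5093) = -15849/4037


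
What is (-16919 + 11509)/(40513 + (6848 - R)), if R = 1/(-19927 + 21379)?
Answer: -7855320/68768171 ≈ -0.11423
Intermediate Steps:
R = 1/1452 ≈ 0.00068871
(-16919 + 11509)/(40513 + (6848 - R)) = (-16919 + 11509)/(40513 + (6848 - 1*1/1452)) = -5410/(40513 + (6848 - 1/1452)) = -5410/(40513 + 9943295/1452) = -5410/68768171/1452 = -5410*1452/68768171 = -7855320/68768171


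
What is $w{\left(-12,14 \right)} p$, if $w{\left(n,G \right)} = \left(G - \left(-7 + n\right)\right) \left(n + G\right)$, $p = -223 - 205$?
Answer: $-28248$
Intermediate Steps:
$p = -428$ ($p = -223 - 205 = -428$)
$w{\left(n,G \right)} = \left(G + n\right) \left(7 + G - n\right)$ ($w{\left(n,G \right)} = \left(7 + G - n\right) \left(G + n\right) = \left(G + n\right) \left(7 + G - n\right)$)
$w{\left(-12,14 \right)} p = \left(14^{2} - \left(-12\right)^{2} + 7 \cdot 14 + 7 \left(-12\right)\right) \left(-428\right) = \left(196 - 144 + 98 - 84\right) \left(-428\right) = 66 \left(-428\right) = -28248$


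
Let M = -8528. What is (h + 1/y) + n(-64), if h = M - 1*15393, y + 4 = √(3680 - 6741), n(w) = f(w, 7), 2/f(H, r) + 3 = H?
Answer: -4931535861/206159 - I*√3061/3077 ≈ -23921.0 - 0.017981*I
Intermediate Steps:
f(H, r) = 2/(-3 + H)
n(w) = 2/(-3 + w)
y = -4 + I*√3061 (y = -4 + √(3680 - 6741) = -4 + √(-3061) = -4 + I*√3061 ≈ -4.0 + 55.326*I)
h = -23921 (h = -8528 - 1*15393 = -8528 - 15393 = -23921)
(h + 1/y) + n(-64) = (-23921 + 1/(-4 + I*√3061)) + 2/(-3 - 64) = (-23921 + 1/(-4 + I*√3061)) + 2/(-67) = (-23921 + 1/(-4 + I*√3061)) + 2*(-1/67) = (-23921 + 1/(-4 + I*√3061)) - 2/67 = -1602709/67 + 1/(-4 + I*√3061)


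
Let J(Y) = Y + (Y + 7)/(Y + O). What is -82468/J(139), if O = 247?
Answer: -3979081/6725 ≈ -591.68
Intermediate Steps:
J(Y) = Y + (7 + Y)/(247 + Y) (J(Y) = Y + (Y + 7)/(Y + 247) = Y + (7 + Y)/(247 + Y))
-82468/J(139) = -82468*(247 + 139)/(7 + 139**2 + 248*139) = -82468*386/(7 + 19321 + 34472) = -82468/((1/386)*53800) = -82468/26900/193 = -82468*193/26900 = -3979081/6725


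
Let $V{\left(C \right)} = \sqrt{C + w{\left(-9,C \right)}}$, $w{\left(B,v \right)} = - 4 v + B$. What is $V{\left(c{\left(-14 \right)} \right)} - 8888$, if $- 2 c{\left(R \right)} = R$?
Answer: $-8888 + i \sqrt{30} \approx -8888.0 + 5.4772 i$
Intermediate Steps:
$w{\left(B,v \right)} = B - 4 v$
$c{\left(R \right)} = - \frac{R}{2}$
$V{\left(C \right)} = \sqrt{-9 - 3 C}$ ($V{\left(C \right)} = \sqrt{C - \left(9 + 4 C\right)} = \sqrt{-9 - 3 C}$)
$V{\left(c{\left(-14 \right)} \right)} - 8888 = \sqrt{-9 - 3 \left(\left(- \frac{1}{2}\right) \left(-14\right)\right)} - 8888 = \sqrt{-9 - 21} - 8888 = \sqrt{-30} - 8888 = i \sqrt{30} - 8888 = -8888 + i \sqrt{30}$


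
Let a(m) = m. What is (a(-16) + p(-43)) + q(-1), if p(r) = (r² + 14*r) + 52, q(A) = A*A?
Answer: 1284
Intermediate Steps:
q(A) = A²
p(r) = 52 + r² + 14*r
(a(-16) + p(-43)) + q(-1) = (-16 + (52 + (-43)² + 14*(-43))) + (-1)² = (-16 + (52 + 1849 - 602)) + 1 = (-16 + 1299) + 1 = 1283 + 1 = 1284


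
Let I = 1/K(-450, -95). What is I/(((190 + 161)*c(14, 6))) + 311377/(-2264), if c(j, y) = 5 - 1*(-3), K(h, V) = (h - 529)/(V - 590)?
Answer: -53498986639/388988028 ≈ -137.53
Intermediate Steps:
K(h, V) = (-529 + h)/(-590 + V)
c(j, y) = 8 (c(j, y) = 5 + 3 = 8)
I = 685/979 (I = 1/((-529 - 450)/(-590 - 95)) = 1/(-979/(-685)) = 1/(-1/685*(-979)) = 1/(979/685) = 685/979 ≈ 0.69969)
I/(((190 + 161)*c(14, 6))) + 311377/(-2264) = 685/(979*(((190 + 161)*8))) + 311377/(-2264) = 685/(979*((351*8))) + 311377*(-1/2264) = (685/979)/2808 - 311377/2264 = (685/979)*(1/2808) - 311377/2264 = 685/2749032 - 311377/2264 = -53498986639/388988028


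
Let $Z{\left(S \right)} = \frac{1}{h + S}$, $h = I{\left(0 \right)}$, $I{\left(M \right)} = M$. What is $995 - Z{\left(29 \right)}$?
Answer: $\frac{28854}{29} \approx 994.97$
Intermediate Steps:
$h = 0$
$Z{\left(S \right)} = \frac{1}{S}$ ($Z{\left(S \right)} = \frac{1}{0 + S} = \frac{1}{S}$)
$995 - Z{\left(29 \right)} = 995 - \frac{1}{29} = \frac{28854}{29}$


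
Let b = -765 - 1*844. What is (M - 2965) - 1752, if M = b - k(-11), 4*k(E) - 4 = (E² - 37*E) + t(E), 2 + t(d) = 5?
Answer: -25839/4 ≈ -6459.8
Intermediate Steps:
t(d) = 3 (t(d) = -2 + 5 = 3)
b = -1609 (b = -765 - 844 = -1609)
k(E) = 7/4 - 37*E/4 + E²/4 (k(E) = 1 + ((E² - 37*E) + 3)/4 = 1 + (3 + E² - 37*E)/4 = 1 + (¾ - 37*E/4 + E²/4) = 7/4 - 37*E/4 + E²/4)
M = -6971/4 (M = -1609 - (7/4 - 37/4*(-11) + (¼)*(-11)²) = -1609 - (7/4 + 407/4 + (¼)*121) = -1609 - (7/4 + 407/4 + 121/4) = -1609 - 1*535/4 = -1609 - 535/4 = -6971/4 ≈ -1742.8)
(M - 2965) - 1752 = (-6971/4 - 2965) - 1752 = -18831/4 - 1752 = -25839/4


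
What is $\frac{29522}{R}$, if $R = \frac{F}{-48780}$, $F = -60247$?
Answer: $\frac{1440083160}{60247} \approx 23903.0$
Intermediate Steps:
$R = \frac{60247}{48780}$ ($R = - \frac{60247}{-48780} = \left(-60247\right) \left(- \frac{1}{48780}\right) = \frac{60247}{48780} \approx 1.2351$)
$\frac{29522}{R} = \frac{29522}{\frac{60247}{48780}} = 29522 \cdot \frac{48780}{60247} = \frac{1440083160}{60247}$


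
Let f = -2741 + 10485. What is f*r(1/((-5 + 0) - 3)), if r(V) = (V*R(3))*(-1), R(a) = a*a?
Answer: 8712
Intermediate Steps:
R(a) = a²
r(V) = -9*V (r(V) = (V*3²)*(-1) = (V*9)*(-1) = (9*V)*(-1) = -9*V)
f = 7744
f*r(1/((-5 + 0) - 3)) = 7744*(-9/((-5 + 0) - 3)) = 7744*(-9/(-5 - 3)) = 7744*(-9/(-8)) = 7744*(-9*(-⅛)) = 7744*(9/8) = 8712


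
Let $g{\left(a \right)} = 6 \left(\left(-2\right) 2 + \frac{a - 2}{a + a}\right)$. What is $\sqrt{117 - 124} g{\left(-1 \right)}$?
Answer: $- 15 i \sqrt{7} \approx - 39.686 i$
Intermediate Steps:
$g{\left(a \right)} = -24 + \frac{3 \left(-2 + a\right)}{a}$ ($g{\left(a \right)} = 6 \left(-4 + \frac{-2 + a}{2 a}\right) = -24 + \frac{3 \left(-2 + a\right)}{a}$)
$\sqrt{117 - 124} g{\left(-1 \right)} = \sqrt{117 - 124} \left(-21 - \frac{6}{-1}\right) = \sqrt{-7} \left(-21 - -6\right) = i \sqrt{7} \left(-21 + 6\right) = i \sqrt{7} \left(-15\right) = - 15 i \sqrt{7}$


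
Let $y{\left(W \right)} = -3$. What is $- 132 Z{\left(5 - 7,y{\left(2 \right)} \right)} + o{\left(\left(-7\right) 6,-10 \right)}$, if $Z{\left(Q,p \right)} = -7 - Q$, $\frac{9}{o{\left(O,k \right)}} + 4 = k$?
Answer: $\frac{9231}{14} \approx 659.36$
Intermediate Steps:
$o{\left(O,k \right)} = \frac{9}{-4 + k}$
$- 132 Z{\left(5 - 7,y{\left(2 \right)} \right)} + o{\left(\left(-7\right) 6,-10 \right)} = - 132 \left(-7 - \left(5 - 7\right)\right) + \frac{9}{-4 - 10} = - 132 \left(-7 - \left(5 - 7\right)\right) + \frac{9}{-14} = - 132 \left(-7 - -2\right) + 9 \left(- \frac{1}{14}\right) = - 132 \left(-7 + 2\right) - \frac{9}{14} = \left(-132\right) \left(-5\right) - \frac{9}{14} = 660 - \frac{9}{14} = \frac{9231}{14}$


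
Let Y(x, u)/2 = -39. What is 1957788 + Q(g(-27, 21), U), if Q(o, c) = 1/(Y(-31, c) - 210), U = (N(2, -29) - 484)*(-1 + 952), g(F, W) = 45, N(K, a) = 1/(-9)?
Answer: 563842943/288 ≈ 1.9578e+6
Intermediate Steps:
N(K, a) = -⅑
Y(x, u) = -78 (Y(x, u) = 2*(-39) = -78)
U = -1381169/3 (U = (-⅑ - 484)*(-1 + 952) = -4357/9*951 = -1381169/3 ≈ -4.6039e+5)
Q(o, c) = -1/288 (Q(o, c) = 1/(-78 - 210) = 1/(-288) = -1/288)
1957788 + Q(g(-27, 21), U) = 1957788 - 1/288 = 563842943/288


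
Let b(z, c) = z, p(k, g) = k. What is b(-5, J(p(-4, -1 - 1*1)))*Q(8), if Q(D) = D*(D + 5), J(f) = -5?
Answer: -520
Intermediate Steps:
Q(D) = D*(5 + D)
b(-5, J(p(-4, -1 - 1*1)))*Q(8) = -40*(5 + 8) = -40*13 = -5*104 = -520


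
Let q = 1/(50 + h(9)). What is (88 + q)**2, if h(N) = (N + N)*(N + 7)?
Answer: 884765025/114244 ≈ 7744.5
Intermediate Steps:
h(N) = 2*N*(7 + N) (h(N) = (2*N)*(7 + N) = 2*N*(7 + N))
q = 1/338 (q = 1/(50 + 2*9*(7 + 9)) = 1/(50 + 2*9*16) = 1/(50 + 288) = 1/338 ≈ 0.0029586)
(88 + q)**2 = (88 + 1/338)**2 = (29745/338)**2 = 884765025/114244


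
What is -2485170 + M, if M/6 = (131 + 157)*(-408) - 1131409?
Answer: -9978648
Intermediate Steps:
M = -7493478 (M = 6*((131 + 157)*(-408) - 1131409) = 6*(288*(-408) - 1131409) = 6*(-117504 - 1131409) = 6*(-1248913) = -7493478)
-2485170 + M = -2485170 - 7493478 = -9978648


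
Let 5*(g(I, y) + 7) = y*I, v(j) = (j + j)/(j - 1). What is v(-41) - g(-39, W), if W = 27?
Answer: 23053/105 ≈ 219.55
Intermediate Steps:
v(j) = 2*j/(-1 + j) (v(j) = (2*j)/(-1 + j) = 2*j/(-1 + j))
g(I, y) = -7 + I*y/5 (g(I, y) = -7 + (y*I)/5 = -7 + (I*y)/5 = -7 + I*y/5)
v(-41) - g(-39, W) = 2*(-41)/(-1 - 41) - (-7 + (1/5)*(-39)*27) = 2*(-41)/(-42) - (-7 - 1053/5) = 2*(-41)*(-1/42) - 1*(-1088/5) = 41/21 + 1088/5 = 23053/105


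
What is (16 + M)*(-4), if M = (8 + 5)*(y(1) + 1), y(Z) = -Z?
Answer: -64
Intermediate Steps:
M = 0 (M = (8 + 5)*(-1*1 + 1) = 13*(-1 + 1) = 13*0 = 0)
(16 + M)*(-4) = (16 + 0)*(-4) = 16*(-4) = -64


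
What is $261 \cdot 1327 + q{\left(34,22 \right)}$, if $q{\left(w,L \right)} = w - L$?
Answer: $346359$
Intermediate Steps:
$261 \cdot 1327 + q{\left(34,22 \right)} = 261 \cdot 1327 + \left(34 - 22\right) = 346347 + \left(34 - 22\right) = 346347 + 12 = 346359$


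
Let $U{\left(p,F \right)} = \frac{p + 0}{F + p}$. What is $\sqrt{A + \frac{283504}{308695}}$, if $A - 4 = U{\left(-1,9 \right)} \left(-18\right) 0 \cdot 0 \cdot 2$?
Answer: $\frac{2 \sqrt{117171669845}}{308695} \approx 2.2177$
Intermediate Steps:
$U{\left(p,F \right)} = \frac{p}{F + p}$
$A = 4$ ($A = 4 + - \frac{1}{9 - 1} \left(-18\right) 0 \cdot 0 \cdot 2 = 4 + - \frac{1}{8} \left(-18\right) 0 \cdot 2 = 4 + \left(-1\right) \frac{1}{8} \left(-18\right) 0 = 4 + \left(- \frac{1}{8}\right) \left(-18\right) 0 = 4 + \frac{9}{4} \cdot 0 = 4 + 0 = 4$)
$\sqrt{A + \frac{283504}{308695}} = \sqrt{4 + \frac{283504}{308695}} = \sqrt{\frac{1518284}{308695}} = \frac{2 \sqrt{117171669845}}{308695}$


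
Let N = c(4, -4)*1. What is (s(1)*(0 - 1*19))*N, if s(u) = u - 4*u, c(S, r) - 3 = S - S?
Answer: 171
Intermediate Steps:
c(S, r) = 3 (c(S, r) = 3 + (S - S) = 3 + 0 = 3)
N = 3 (N = 3*1 = 3)
s(u) = -3*u
(s(1)*(0 - 1*19))*N = ((-3*1)*(0 - 1*19))*3 = -3*(0 - 19)*3 = -3*(-19)*3 = 57*3 = 171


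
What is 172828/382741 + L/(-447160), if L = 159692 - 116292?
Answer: 216681461/611237377 ≈ 0.35450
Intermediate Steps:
L = 43400
172828/382741 + L/(-447160) = 172828/382741 + 43400/(-447160) = 172828*(1/382741) + 43400*(-1/447160) = 172828/382741 - 155/1597 = 216681461/611237377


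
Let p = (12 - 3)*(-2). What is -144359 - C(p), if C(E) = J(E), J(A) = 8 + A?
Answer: -144349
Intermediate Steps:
p = -18 (p = 9*(-2) = -18)
C(E) = 8 + E
-144359 - C(p) = -144359 - (8 - 18) = -144359 - 1*(-10) = -144359 + 10 = -144349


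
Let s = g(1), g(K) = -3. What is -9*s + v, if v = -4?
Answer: 23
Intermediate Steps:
s = -3
-9*s + v = -9*(-3) - 4 = 27 - 4 = 23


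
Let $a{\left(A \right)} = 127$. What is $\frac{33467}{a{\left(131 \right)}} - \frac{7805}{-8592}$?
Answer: $\frac{288539699}{1091184} \approx 264.43$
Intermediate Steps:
$\frac{33467}{a{\left(131 \right)}} - \frac{7805}{-8592} = \frac{33467}{127} - \frac{7805}{-8592} = 33467 \cdot \frac{1}{127} - - \frac{7805}{8592} = \frac{33467}{127} + \frac{7805}{8592} = \frac{288539699}{1091184}$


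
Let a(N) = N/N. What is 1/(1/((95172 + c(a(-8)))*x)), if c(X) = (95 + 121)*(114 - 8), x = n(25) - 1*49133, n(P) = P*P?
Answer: -5727242544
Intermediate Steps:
n(P) = P**2
a(N) = 1
x = -48508 (x = 25**2 - 1*49133 = 625 - 49133 = -48508)
c(X) = 22896 (c(X) = 216*106 = 22896)
1/(1/((95172 + c(a(-8)))*x)) = 1/(1/((95172 + 22896)*(-48508))) = 1/(-1/48508/118068) = 1/((1/118068)*(-1/48508)) = 1/(-1/5727242544) = -5727242544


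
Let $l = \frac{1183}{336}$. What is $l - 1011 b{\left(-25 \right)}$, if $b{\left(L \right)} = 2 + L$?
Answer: $\frac{1116313}{48} \approx 23257.0$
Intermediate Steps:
$l = \frac{169}{48}$ ($l = 1183 \cdot \frac{1}{336} = \frac{169}{48} \approx 3.5208$)
$l - 1011 b{\left(-25 \right)} = \frac{169}{48} - 1011 \left(2 - 25\right) = \frac{169}{48} - -23253 = \frac{169}{48} + 23253 = \frac{1116313}{48}$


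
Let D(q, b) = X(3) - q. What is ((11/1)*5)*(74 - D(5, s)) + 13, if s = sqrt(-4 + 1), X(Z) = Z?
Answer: 4193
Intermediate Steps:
s = I*sqrt(3) (s = sqrt(-3) = I*sqrt(3) ≈ 1.732*I)
D(q, b) = 3 - q
((11/1)*5)*(74 - D(5, s)) + 13 = ((11/1)*5)*(74 - (3 - 1*5)) + 13 = ((11*1)*5)*(74 - (3 - 5)) + 13 = (11*5)*(74 - 1*(-2)) + 13 = 55*(74 + 2) + 13 = 55*76 + 13 = 4180 + 13 = 4193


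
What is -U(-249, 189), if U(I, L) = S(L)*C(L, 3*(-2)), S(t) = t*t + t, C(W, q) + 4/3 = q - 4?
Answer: 406980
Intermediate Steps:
C(W, q) = -16/3 + q (C(W, q) = -4/3 + (q - 4) = -4/3 + (-4 + q) = -16/3 + q)
S(t) = t + t² (S(t) = t² + t = t + t²)
U(I, L) = -34*L*(1 + L)/3 (U(I, L) = (L*(1 + L))*(-16/3 + 3*(-2)) = (L*(1 + L))*(-16/3 - 6) = (L*(1 + L))*(-34/3) = -34*L*(1 + L)/3)
-U(-249, 189) = -(-34)*189*(1 + 189)/3 = -(-34)*189*190/3 = -1*(-406980) = 406980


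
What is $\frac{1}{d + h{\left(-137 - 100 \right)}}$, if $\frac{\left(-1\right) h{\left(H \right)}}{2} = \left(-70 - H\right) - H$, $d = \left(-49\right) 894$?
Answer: $- \frac{1}{44614} \approx -2.2414 \cdot 10^{-5}$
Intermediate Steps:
$d = -43806$
$h{\left(H \right)} = 140 + 4 H$ ($h{\left(H \right)} = - 2 \left(\left(-70 - H\right) - H\right) = - 2 \left(-70 - 2 H\right) = 140 + 4 H$)
$\frac{1}{d + h{\left(-137 - 100 \right)}} = \frac{1}{-43806 + \left(140 + 4 \left(-137 - 100\right)\right)} = \frac{1}{-43806 + \left(140 + 4 \left(-237\right)\right)} = \frac{1}{-43806 + \left(140 - 948\right)} = \frac{1}{-43806 - 808} = \frac{1}{-44614} = - \frac{1}{44614}$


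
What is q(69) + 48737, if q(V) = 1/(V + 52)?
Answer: 5897178/121 ≈ 48737.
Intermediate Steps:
q(V) = 1/(52 + V)
q(69) + 48737 = 1/(52 + 69) + 48737 = 1/121 + 48737 = 5897178/121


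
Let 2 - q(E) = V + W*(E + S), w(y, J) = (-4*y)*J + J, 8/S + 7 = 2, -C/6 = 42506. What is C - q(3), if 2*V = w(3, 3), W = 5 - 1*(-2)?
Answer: -2550447/10 ≈ -2.5504e+5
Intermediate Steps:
C = -255036 (C = -6*42506 = -255036)
S = -8/5 (S = 8/(-7 + 2) = 8/(-5) = 8*(-⅕) = -8/5 ≈ -1.6000)
W = 7 (W = 5 + 2 = 7)
w(y, J) = J - 4*J*y (w(y, J) = -4*J*y + J = J - 4*J*y)
V = -33/2 (V = (3*(1 - 4*3))/2 = (3*(1 - 12))/2 = (3*(-11))/2 = (½)*(-33) = -33/2 ≈ -16.500)
q(E) = 297/10 - 7*E (q(E) = 2 - (-33/2 + 7*(E - 8/5)) = 2 - (-33/2 + 7*(-8/5 + E)) = 2 - (-33/2 + (-56/5 + 7*E)) = 2 - (-277/10 + 7*E) = 2 + (277/10 - 7*E) = 297/10 - 7*E)
C - q(3) = -255036 - (297/10 - 7*3) = -255036 - (297/10 - 21) = -255036 - 1*87/10 = -255036 - 87/10 = -2550447/10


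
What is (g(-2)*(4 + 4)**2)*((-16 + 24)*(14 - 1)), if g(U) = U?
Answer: -13312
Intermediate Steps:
(g(-2)*(4 + 4)**2)*((-16 + 24)*(14 - 1)) = (-2*(4 + 4)**2)*((-16 + 24)*(14 - 1)) = (-2*8**2)*(8*13) = -2*64*104 = -128*104 = -13312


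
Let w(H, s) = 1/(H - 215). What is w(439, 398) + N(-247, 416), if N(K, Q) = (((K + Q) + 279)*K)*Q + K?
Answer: -10311424031/224 ≈ -4.6033e+7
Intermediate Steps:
N(K, Q) = K + K*Q*(279 + K + Q) (N(K, Q) = ((279 + K + Q)*K)*Q + K = (K*(279 + K + Q))*Q + K = K*Q*(279 + K + Q) + K = K + K*Q*(279 + K + Q))
w(H, s) = 1/(-215 + H)
w(439, 398) + N(-247, 416) = 1/(-215 + 439) - 247*(1 + 416**2 + 279*416 - 247*416) = 1/224 - 247*(1 + 173056 + 116064 - 102752) = 1/224 - 247*186369 = 1/224 - 46033143 = -10311424031/224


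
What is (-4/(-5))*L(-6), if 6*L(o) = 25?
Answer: 10/3 ≈ 3.3333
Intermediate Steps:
L(o) = 25/6 (L(o) = (1/6)*25 = 25/6)
(-4/(-5))*L(-6) = -4/(-5)*(25/6) = -4*(-1/5)*(25/6) = (4/5)*(25/6) = 10/3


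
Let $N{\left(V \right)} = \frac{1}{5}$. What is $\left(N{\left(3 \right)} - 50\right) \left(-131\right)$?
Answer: $\frac{32619}{5} \approx 6523.8$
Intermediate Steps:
$N{\left(V \right)} = \frac{1}{5}$
$\left(N{\left(3 \right)} - 50\right) \left(-131\right) = \left(\frac{1}{5} - 50\right) \left(-131\right) = \left(- \frac{249}{5}\right) \left(-131\right) = \frac{32619}{5}$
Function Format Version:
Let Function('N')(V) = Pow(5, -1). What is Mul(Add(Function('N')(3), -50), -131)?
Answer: Rational(32619, 5) ≈ 6523.8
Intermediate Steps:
Function('N')(V) = Rational(1, 5)
Mul(Add(Function('N')(3), -50), -131) = Mul(Add(Rational(1, 5), -50), -131) = Mul(Rational(-249, 5), -131) = Rational(32619, 5)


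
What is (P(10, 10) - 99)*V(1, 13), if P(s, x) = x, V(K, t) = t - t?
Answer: 0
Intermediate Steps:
V(K, t) = 0
(P(10, 10) - 99)*V(1, 13) = (10 - 99)*0 = -89*0 = 0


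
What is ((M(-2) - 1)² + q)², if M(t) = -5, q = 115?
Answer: 22801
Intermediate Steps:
((M(-2) - 1)² + q)² = ((-5 - 1)² + 115)² = ((-6)² + 115)² = (36 + 115)² = 151² = 22801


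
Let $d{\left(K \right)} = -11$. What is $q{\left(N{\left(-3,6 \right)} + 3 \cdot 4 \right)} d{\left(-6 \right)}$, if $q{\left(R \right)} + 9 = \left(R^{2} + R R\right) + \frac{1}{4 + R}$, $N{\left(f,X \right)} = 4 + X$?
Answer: $- \frac{274285}{26} \approx -10549.0$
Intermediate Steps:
$q{\left(R \right)} = -9 + \frac{1}{4 + R} + 2 R^{2}$ ($q{\left(R \right)} = -9 + \left(\left(R^{2} + R R\right) + \frac{1}{4 + R}\right) = -9 + \left(\left(R^{2} + R^{2}\right) + \frac{1}{4 + R}\right) = -9 + \left(2 R^{2} + \frac{1}{4 + R}\right) = -9 + \left(\frac{1}{4 + R} + 2 R^{2}\right) = -9 + \frac{1}{4 + R} + 2 R^{2}$)
$q{\left(N{\left(-3,6 \right)} + 3 \cdot 4 \right)} d{\left(-6 \right)} = \frac{-35 - 9 \left(\left(4 + 6\right) + 3 \cdot 4\right) + 2 \left(\left(4 + 6\right) + 3 \cdot 4\right)^{3} + 8 \left(\left(4 + 6\right) + 3 \cdot 4\right)^{2}}{4 + \left(\left(4 + 6\right) + 3 \cdot 4\right)} \left(-11\right) = \frac{-35 - 9 \left(10 + 12\right) + 2 \left(10 + 12\right)^{3} + 8 \left(10 + 12\right)^{2}}{4 + \left(10 + 12\right)} \left(-11\right) = \frac{-35 - 198 + 2 \cdot 22^{3} + 8 \cdot 22^{2}}{4 + 22} \left(-11\right) = \frac{-35 - 198 + 2 \cdot 10648 + 8 \cdot 484}{26} \left(-11\right) = \frac{-35 - 198 + 21296 + 3872}{26} \left(-11\right) = \frac{1}{26} \cdot 24935 \left(-11\right) = \frac{24935}{26} \left(-11\right) = - \frac{274285}{26}$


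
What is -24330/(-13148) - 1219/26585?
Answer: 315392819/174769790 ≈ 1.8046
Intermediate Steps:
-24330/(-13148) - 1219/26585 = -24330*(-1/13148) - 1219*1/26585 = 12165/6574 - 1219/26585 = 315392819/174769790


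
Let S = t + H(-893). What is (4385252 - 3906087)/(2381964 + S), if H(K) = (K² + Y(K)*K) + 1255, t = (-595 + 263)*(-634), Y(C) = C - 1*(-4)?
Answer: 479165/4185033 ≈ 0.11449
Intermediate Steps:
Y(C) = 4 + C (Y(C) = C + 4 = 4 + C)
t = 210488 (t = -332*(-634) = 210488)
H(K) = 1255 + K² + K*(4 + K) (H(K) = (K² + (4 + K)*K) + 1255 = (K² + K*(4 + K)) + 1255 = 1255 + K² + K*(4 + K))
S = 1803069 (S = 210488 + (1255 + (-893)² - 893*(4 - 893)) = 210488 + (1255 + 797449 - 893*(-889)) = 210488 + (1255 + 797449 + 793877) = 210488 + 1592581 = 1803069)
(4385252 - 3906087)/(2381964 + S) = (4385252 - 3906087)/(2381964 + 1803069) = 479165/4185033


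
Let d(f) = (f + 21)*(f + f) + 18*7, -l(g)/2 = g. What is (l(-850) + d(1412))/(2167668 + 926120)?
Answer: 2024309/1546894 ≈ 1.3086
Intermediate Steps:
l(g) = -2*g
d(f) = 126 + 2*f*(21 + f) (d(f) = (21 + f)*(2*f) + 126 = 2*f*(21 + f) + 126 = 126 + 2*f*(21 + f))
(l(-850) + d(1412))/(2167668 + 926120) = (-2*(-850) + (126 + 2*1412**2 + 42*1412))/(2167668 + 926120) = (1700 + (126 + 2*1993744 + 59304))/3093788 = (1700 + (126 + 3987488 + 59304))*(1/3093788) = (1700 + 4046918)*(1/3093788) = 4048618*(1/3093788) = 2024309/1546894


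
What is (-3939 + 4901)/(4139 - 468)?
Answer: 962/3671 ≈ 0.26205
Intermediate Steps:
(-3939 + 4901)/(4139 - 468) = 962/3671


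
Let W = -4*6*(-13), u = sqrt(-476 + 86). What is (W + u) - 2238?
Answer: -1926 + I*sqrt(390) ≈ -1926.0 + 19.748*I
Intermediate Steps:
u = I*sqrt(390) (u = sqrt(-390) = I*sqrt(390) ≈ 19.748*I)
W = 312 (W = -24*(-13) = 312)
(W + u) - 2238 = (312 + I*sqrt(390)) - 2238 = -1926 + I*sqrt(390)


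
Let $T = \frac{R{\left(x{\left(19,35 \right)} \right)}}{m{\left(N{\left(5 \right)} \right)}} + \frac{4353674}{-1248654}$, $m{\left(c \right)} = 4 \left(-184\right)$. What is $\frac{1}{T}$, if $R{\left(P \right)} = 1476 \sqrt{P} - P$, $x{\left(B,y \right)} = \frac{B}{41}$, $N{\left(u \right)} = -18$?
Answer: $- \frac{1237322573759847255648}{3651878777692648415785} + \frac{17360901086796203904 \sqrt{779}}{3651878777692648415785} \approx -0.20613$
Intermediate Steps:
$x{\left(B,y \right)} = \frac{B}{41}$ ($x{\left(B,y \right)} = B \frac{1}{41} = \frac{B}{41}$)
$m{\left(c \right)} = -736$
$R{\left(P \right)} = - P + 1476 \sqrt{P}$
$T = - \frac{65676371099}{18839691552} - \frac{9 \sqrt{779}}{184}$ ($T = \frac{- \frac{19}{41} + 1476 \sqrt{\frac{1}{41} \cdot 19}}{-736} + \frac{4353674}{-1248654} = \left(\left(-1\right) \frac{19}{41} + 1476 \sqrt{\frac{19}{41}}\right) \left(- \frac{1}{736}\right) + 4353674 \left(- \frac{1}{1248654}\right) = \left(- \frac{19}{41} + 1476 \frac{\sqrt{779}}{41}\right) \left(- \frac{1}{736}\right) - \frac{2176837}{624327} = \left(- \frac{19}{41} + 36 \sqrt{779}\right) \left(- \frac{1}{736}\right) - \frac{2176837}{624327} = \left(\frac{19}{30176} - \frac{9 \sqrt{779}}{184}\right) - \frac{2176837}{624327} = - \frac{65676371099}{18839691552} - \frac{9 \sqrt{779}}{184} \approx -4.8513$)
$\frac{1}{T} = \frac{1}{- \frac{65676371099}{18839691552} - \frac{9 \sqrt{779}}{184}}$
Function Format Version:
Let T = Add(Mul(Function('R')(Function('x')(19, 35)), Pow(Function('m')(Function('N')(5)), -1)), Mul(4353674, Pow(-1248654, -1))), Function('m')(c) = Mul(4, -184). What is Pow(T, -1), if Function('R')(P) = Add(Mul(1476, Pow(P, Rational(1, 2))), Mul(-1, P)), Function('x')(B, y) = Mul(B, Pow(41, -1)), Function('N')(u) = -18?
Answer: Add(Rational(-1237322573759847255648, 3651878777692648415785), Mul(Rational(17360901086796203904, 3651878777692648415785), Pow(779, Rational(1, 2)))) ≈ -0.20613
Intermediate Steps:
Function('x')(B, y) = Mul(Rational(1, 41), B) (Function('x')(B, y) = Mul(B, Rational(1, 41)) = Mul(Rational(1, 41), B))
Function('m')(c) = -736
Function('R')(P) = Add(Mul(-1, P), Mul(1476, Pow(P, Rational(1, 2))))
T = Add(Rational(-65676371099, 18839691552), Mul(Rational(-9, 184), Pow(779, Rational(1, 2)))) (T = Add(Mul(Add(Mul(-1, Mul(Rational(1, 41), 19)), Mul(1476, Pow(Mul(Rational(1, 41), 19), Rational(1, 2)))), Pow(-736, -1)), Mul(4353674, Pow(-1248654, -1))) = Add(Mul(Add(Mul(-1, Rational(19, 41)), Mul(1476, Pow(Rational(19, 41), Rational(1, 2)))), Rational(-1, 736)), Mul(4353674, Rational(-1, 1248654))) = Add(Mul(Add(Rational(-19, 41), Mul(1476, Mul(Rational(1, 41), Pow(779, Rational(1, 2))))), Rational(-1, 736)), Rational(-2176837, 624327)) = Add(Mul(Add(Rational(-19, 41), Mul(36, Pow(779, Rational(1, 2)))), Rational(-1, 736)), Rational(-2176837, 624327)) = Add(Add(Rational(19, 30176), Mul(Rational(-9, 184), Pow(779, Rational(1, 2)))), Rational(-2176837, 624327)) = Add(Rational(-65676371099, 18839691552), Mul(Rational(-9, 184), Pow(779, Rational(1, 2)))) ≈ -4.8513)
Pow(T, -1) = Pow(Add(Rational(-65676371099, 18839691552), Mul(Rational(-9, 184), Pow(779, Rational(1, 2)))), -1)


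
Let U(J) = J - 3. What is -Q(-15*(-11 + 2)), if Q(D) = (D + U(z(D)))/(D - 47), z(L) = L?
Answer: -267/88 ≈ -3.0341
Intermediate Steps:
U(J) = -3 + J
Q(D) = (-3 + 2*D)/(-47 + D) (Q(D) = (D + (-3 + D))/(D - 47) = (-3 + 2*D)/(-47 + D))
-Q(-15*(-11 + 2)) = -(-3 + 2*(-15*(-11 + 2)))/(-47 - 15*(-11 + 2)) = -(-3 + 2*(-15*(-9)))/(-47 - 15*(-9)) = -(-3 + 2*135)/(-47 + 135) = -(-3 + 270)/88 = -267/88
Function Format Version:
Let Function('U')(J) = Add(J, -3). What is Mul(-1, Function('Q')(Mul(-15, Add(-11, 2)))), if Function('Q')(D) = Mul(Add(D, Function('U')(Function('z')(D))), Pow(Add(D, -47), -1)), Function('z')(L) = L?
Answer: Rational(-267, 88) ≈ -3.0341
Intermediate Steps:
Function('U')(J) = Add(-3, J)
Function('Q')(D) = Mul(Pow(Add(-47, D), -1), Add(-3, Mul(2, D))) (Function('Q')(D) = Mul(Add(D, Add(-3, D)), Pow(Add(D, -47), -1)) = Mul(Add(-3, Mul(2, D)), Pow(Add(-47, D), -1)) = Mul(Pow(Add(-47, D), -1), Add(-3, Mul(2, D))))
Mul(-1, Function('Q')(Mul(-15, Add(-11, 2)))) = Mul(-1, Mul(Pow(Add(-47, Mul(-15, Add(-11, 2))), -1), Add(-3, Mul(2, Mul(-15, Add(-11, 2)))))) = Mul(-1, Mul(Pow(Add(-47, Mul(-15, -9)), -1), Add(-3, Mul(2, Mul(-15, -9))))) = Mul(-1, Mul(Pow(Add(-47, 135), -1), Add(-3, Mul(2, 135)))) = Mul(-1, Mul(Pow(88, -1), Add(-3, 270))) = Mul(-1, Mul(Rational(1, 88), 267)) = Mul(-1, Rational(267, 88)) = Rational(-267, 88)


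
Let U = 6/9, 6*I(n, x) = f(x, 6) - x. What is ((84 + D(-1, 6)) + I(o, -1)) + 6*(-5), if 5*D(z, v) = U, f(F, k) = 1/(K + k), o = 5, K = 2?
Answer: 13037/240 ≈ 54.321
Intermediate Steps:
f(F, k) = 1/(2 + k)
I(n, x) = 1/48 - x/6 (I(n, x) = (1/(2 + 6) - x)/6 = (1/8 - x)/6 = (⅛ - x)/6 = 1/48 - x/6)
U = ⅔ (U = 6*(⅑) = ⅔ ≈ 0.66667)
D(z, v) = 2/15 (D(z, v) = (⅕)*(⅔) = 2/15)
((84 + D(-1, 6)) + I(o, -1)) + 6*(-5) = ((84 + 2/15) + (1/48 - ⅙*(-1))) + 6*(-5) = (1262/15 + (1/48 + ⅙)) - 30 = (1262/15 + 3/16) - 30 = 20237/240 - 30 = 13037/240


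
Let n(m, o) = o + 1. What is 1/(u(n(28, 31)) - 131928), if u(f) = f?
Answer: -1/131896 ≈ -7.5817e-6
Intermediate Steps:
n(m, o) = 1 + o
1/(u(n(28, 31)) - 131928) = 1/((1 + 31) - 131928) = 1/(32 - 131928) = 1/(-131896) = -1/131896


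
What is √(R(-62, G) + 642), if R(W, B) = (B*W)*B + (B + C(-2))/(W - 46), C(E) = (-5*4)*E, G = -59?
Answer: I*√69718263/18 ≈ 463.88*I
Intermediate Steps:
C(E) = -20*E
R(W, B) = W*B² + (40 + B)/(-46 + W) (R(W, B) = (B*W)*B + (B - 20*(-2))/(W - 46) = W*B² + (B + 40)/(-46 + W) = W*B² + (40 + B)/(-46 + W))
√(R(-62, G) + 642) = √((40 - 59 + (-59)²*(-62)² - 46*(-62)*(-59)²)/(-46 - 62) + 642) = √((40 - 59 + 3481*3844 - 46*(-62)*3481)/(-108) + 642) = √(-(40 - 59 + 13380964 + 9927812)/108 + 642) = √(-1/108*23308757 + 642) = √(-23308757/108 + 642) = √(-23239421/108) = I*√69718263/18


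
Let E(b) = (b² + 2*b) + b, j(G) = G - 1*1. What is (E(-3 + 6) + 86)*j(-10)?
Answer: -1144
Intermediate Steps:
j(G) = -1 + G (j(G) = G - 1 = -1 + G)
E(b) = b² + 3*b
(E(-3 + 6) + 86)*j(-10) = ((-3 + 6)*(3 + (-3 + 6)) + 86)*(-1 - 10) = (3*(3 + 3) + 86)*(-11) = (3*6 + 86)*(-11) = (18 + 86)*(-11) = 104*(-11) = -1144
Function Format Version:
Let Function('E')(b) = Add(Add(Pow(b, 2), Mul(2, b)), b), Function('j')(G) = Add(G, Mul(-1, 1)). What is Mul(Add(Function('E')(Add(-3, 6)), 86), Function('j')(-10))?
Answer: -1144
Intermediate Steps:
Function('j')(G) = Add(-1, G) (Function('j')(G) = Add(G, -1) = Add(-1, G))
Function('E')(b) = Add(Pow(b, 2), Mul(3, b))
Mul(Add(Function('E')(Add(-3, 6)), 86), Function('j')(-10)) = Mul(Add(Mul(Add(-3, 6), Add(3, Add(-3, 6))), 86), Add(-1, -10)) = Mul(Add(Mul(3, Add(3, 3)), 86), -11) = Mul(Add(Mul(3, 6), 86), -11) = Mul(Add(18, 86), -11) = Mul(104, -11) = -1144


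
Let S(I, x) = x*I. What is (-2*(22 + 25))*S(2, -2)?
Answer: 376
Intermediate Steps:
S(I, x) = I*x
(-2*(22 + 25))*S(2, -2) = (-2*(22 + 25))*(2*(-2)) = -2*47*(-4) = -94*(-4) = 376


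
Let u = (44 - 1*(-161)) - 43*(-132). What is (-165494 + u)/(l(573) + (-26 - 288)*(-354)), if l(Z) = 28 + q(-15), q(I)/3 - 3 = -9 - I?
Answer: -159613/111211 ≈ -1.4352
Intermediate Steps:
q(I) = -18 - 3*I (q(I) = 9 + 3*(-9 - I) = 9 + (-27 - 3*I) = -18 - 3*I)
u = 5881 (u = (44 + 161) + 5676 = 205 + 5676 = 5881)
l(Z) = 55 (l(Z) = 28 + (-18 - 3*(-15)) = 28 + (-18 + 45) = 28 + 27 = 55)
(-165494 + u)/(l(573) + (-26 - 288)*(-354)) = (-165494 + 5881)/(55 + (-26 - 288)*(-354)) = -159613/(55 - 314*(-354)) = -159613/(55 + 111156) = -159613/111211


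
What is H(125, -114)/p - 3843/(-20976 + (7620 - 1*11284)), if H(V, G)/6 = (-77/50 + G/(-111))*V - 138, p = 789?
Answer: -47306321/34253120 ≈ -1.3811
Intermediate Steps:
H(V, G) = -828 + 6*V*(-77/50 - G/111) (H(V, G) = 6*((-77/50 + G/(-111))*V - 138) = 6*((-77*1/50 + G*(-1/111))*V - 138) = 6*((-77/50 - G/111)*V - 138) = 6*(V*(-77/50 - G/111) - 138) = 6*(-138 + V*(-77/50 - G/111)) = -828 + 6*V*(-77/50 - G/111))
H(125, -114)/p - 3843/(-20976 + (7620 - 1*11284)) = (-828 - 231/25*125 - 2/37*(-114)*125)/789 - 3843/(-20976 + (7620 - 1*11284)) = (-828 - 1155 + 28500/37)*(1/789) - 3843/(-20976 + (7620 - 11284)) = -44871/37*1/789 - 3843/(-20976 - 3664) = -14957/9731 - 3843/(-24640) = -14957/9731 - 3843*(-1/24640) = -14957/9731 + 549/3520 = -47306321/34253120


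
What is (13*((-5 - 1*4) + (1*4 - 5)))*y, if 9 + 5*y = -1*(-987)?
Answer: -25428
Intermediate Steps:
y = 978/5 (y = -9/5 + (-1*(-987))/5 = -9/5 + (⅕)*987 = -9/5 + 987/5 = 978/5 ≈ 195.60)
(13*((-5 - 1*4) + (1*4 - 5)))*y = (13*((-5 - 1*4) + (1*4 - 5)))*(978/5) = (13*((-5 - 4) + (4 - 5)))*(978/5) = (13*(-9 - 1))*(978/5) = (13*(-10))*(978/5) = -130*978/5 = -25428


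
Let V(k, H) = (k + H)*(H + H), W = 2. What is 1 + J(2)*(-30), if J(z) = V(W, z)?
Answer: -479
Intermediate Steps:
V(k, H) = 2*H*(H + k) (V(k, H) = (H + k)*(2*H) = 2*H*(H + k))
J(z) = 2*z*(2 + z) (J(z) = 2*z*(z + 2) = 2*z*(2 + z))
1 + J(2)*(-30) = 1 + (2*2*(2 + 2))*(-30) = 1 + (2*2*4)*(-30) = 1 + 16*(-30) = 1 - 480 = -479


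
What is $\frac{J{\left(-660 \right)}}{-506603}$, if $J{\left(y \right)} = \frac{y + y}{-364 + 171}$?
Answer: $- \frac{1320}{97774379} \approx -1.35 \cdot 10^{-5}$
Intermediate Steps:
$J{\left(y \right)} = - \frac{2 y}{193}$ ($J{\left(y \right)} = \frac{2 y}{-193} = 2 y \left(- \frac{1}{193}\right) = - \frac{2 y}{193}$)
$\frac{J{\left(-660 \right)}}{-506603} = \frac{\left(- \frac{2}{193}\right) \left(-660\right)}{-506603} = \frac{1320}{193} \left(- \frac{1}{506603}\right) = - \frac{1320}{97774379}$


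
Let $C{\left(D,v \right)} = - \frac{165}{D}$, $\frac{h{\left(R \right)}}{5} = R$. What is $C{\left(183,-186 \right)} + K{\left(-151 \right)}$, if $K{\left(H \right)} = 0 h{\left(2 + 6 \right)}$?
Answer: $- \frac{55}{61} \approx -0.90164$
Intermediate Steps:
$h{\left(R \right)} = 5 R$
$K{\left(H \right)} = 0$ ($K{\left(H \right)} = 0 \cdot 5 \left(2 + 6\right) = 0 \cdot 5 \cdot 8 = 0 \cdot 40 = 0$)
$C{\left(183,-186 \right)} + K{\left(-151 \right)} = - \frac{165}{183} + 0 = \left(-165\right) \frac{1}{183} + 0 = - \frac{55}{61} + 0 = - \frac{55}{61}$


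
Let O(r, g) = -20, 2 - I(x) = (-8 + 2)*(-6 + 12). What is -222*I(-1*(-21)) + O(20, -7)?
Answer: -8456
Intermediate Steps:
I(x) = 38 (I(x) = 2 - (-8 + 2)*(-6 + 12) = 2 - (-6)*6 = 2 - 1*(-36) = 2 + 36 = 38)
-222*I(-1*(-21)) + O(20, -7) = -222*38 - 20 = -8436 - 20 = -8456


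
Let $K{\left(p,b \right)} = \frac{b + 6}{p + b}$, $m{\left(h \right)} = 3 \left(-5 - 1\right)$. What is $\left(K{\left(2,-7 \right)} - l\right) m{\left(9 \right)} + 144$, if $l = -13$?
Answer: $- \frac{468}{5} \approx -93.6$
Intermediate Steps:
$m{\left(h \right)} = -18$ ($m{\left(h \right)} = 3 \left(-6\right) = -18$)
$K{\left(p,b \right)} = \frac{6 + b}{b + p}$
$\left(K{\left(2,-7 \right)} - l\right) m{\left(9 \right)} + 144 = \left(\frac{6 - 7}{-7 + 2} - -13\right) \left(-18\right) + 144 = \left(\frac{1}{-5} \left(-1\right) + 13\right) \left(-18\right) + 144 = \left(\left(- \frac{1}{5}\right) \left(-1\right) + 13\right) \left(-18\right) + 144 = \left(\frac{1}{5} + 13\right) \left(-18\right) + 144 = \frac{66}{5} \left(-18\right) + 144 = - \frac{1188}{5} + 144 = - \frac{468}{5}$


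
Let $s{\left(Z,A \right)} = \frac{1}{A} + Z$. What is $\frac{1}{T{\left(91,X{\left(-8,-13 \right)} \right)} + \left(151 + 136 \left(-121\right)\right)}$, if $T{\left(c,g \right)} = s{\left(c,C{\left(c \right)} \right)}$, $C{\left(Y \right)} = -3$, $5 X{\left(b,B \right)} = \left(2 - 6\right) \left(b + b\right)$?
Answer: $- \frac{3}{48643} \approx -6.1674 \cdot 10^{-5}$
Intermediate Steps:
$X{\left(b,B \right)} = - \frac{8 b}{5}$ ($X{\left(b,B \right)} = \frac{\left(2 - 6\right) \left(b + b\right)}{5} = \frac{\left(-4\right) 2 b}{5} = \frac{\left(-8\right) b}{5} = - \frac{8 b}{5}$)
$s{\left(Z,A \right)} = Z + \frac{1}{A}$
$T{\left(c,g \right)} = - \frac{1}{3} + c$ ($T{\left(c,g \right)} = c + \frac{1}{-3} = c - \frac{1}{3} = - \frac{1}{3} + c$)
$\frac{1}{T{\left(91,X{\left(-8,-13 \right)} \right)} + \left(151 + 136 \left(-121\right)\right)} = \frac{1}{\left(- \frac{1}{3} + 91\right) + \left(151 + 136 \left(-121\right)\right)} = \frac{1}{\frac{272}{3} + \left(151 - 16456\right)} = \frac{1}{\frac{272}{3} - 16305} = \frac{1}{- \frac{48643}{3}} = - \frac{3}{48643}$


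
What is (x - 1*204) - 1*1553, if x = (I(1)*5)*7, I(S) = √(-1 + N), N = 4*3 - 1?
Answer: -1757 + 35*√10 ≈ -1646.3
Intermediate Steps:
N = 11 (N = 12 - 1 = 11)
I(S) = √10 (I(S) = √(-1 + 11) = √10)
x = 35*√10 (x = (√10*5)*7 = (5*√10)*7 = 35*√10 ≈ 110.68)
(x - 1*204) - 1*1553 = (35*√10 - 1*204) - 1*1553 = (35*√10 - 204) - 1553 = (-204 + 35*√10) - 1553 = -1757 + 35*√10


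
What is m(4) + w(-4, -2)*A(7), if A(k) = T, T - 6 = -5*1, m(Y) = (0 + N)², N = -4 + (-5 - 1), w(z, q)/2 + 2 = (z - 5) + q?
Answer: 74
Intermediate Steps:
w(z, q) = -14 + 2*q + 2*z (w(z, q) = -4 + 2*((z - 5) + q) = -4 + 2*((-5 + z) + q) = -4 + 2*(-5 + q + z) = -4 + (-10 + 2*q + 2*z) = -14 + 2*q + 2*z)
N = -10 (N = -4 - 6 = -10)
m(Y) = 100 (m(Y) = (0 - 10)² = (-10)² = 100)
T = 1 (T = 6 - 5*1 = 6 - 5 = 1)
A(k) = 1
m(4) + w(-4, -2)*A(7) = 100 + (-14 + 2*(-2) + 2*(-4))*1 = 100 + (-14 - 4 - 8)*1 = 100 - 26*1 = 100 - 26 = 74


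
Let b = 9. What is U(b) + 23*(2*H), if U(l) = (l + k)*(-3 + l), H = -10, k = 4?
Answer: -382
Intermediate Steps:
U(l) = (-3 + l)*(4 + l) (U(l) = (l + 4)*(-3 + l) = (4 + l)*(-3 + l) = (-3 + l)*(4 + l))
U(b) + 23*(2*H) = (-12 + 9 + 9²) + 23*(2*(-10)) = (-12 + 9 + 81) + 23*(-20) = 78 - 460 = -382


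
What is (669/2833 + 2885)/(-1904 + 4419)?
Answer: 8173874/7124995 ≈ 1.1472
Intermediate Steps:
(669/2833 + 2885)/(-1904 + 4419) = (669*(1/2833) + 2885)/2515 = (669/2833 + 2885)*(1/2515) = (8173874/2833)*(1/2515) = 8173874/7124995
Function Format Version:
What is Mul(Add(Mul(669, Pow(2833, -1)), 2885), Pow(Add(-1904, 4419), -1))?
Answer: Rational(8173874, 7124995) ≈ 1.1472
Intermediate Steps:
Mul(Add(Mul(669, Pow(2833, -1)), 2885), Pow(Add(-1904, 4419), -1)) = Mul(Add(Mul(669, Rational(1, 2833)), 2885), Pow(2515, -1)) = Mul(Add(Rational(669, 2833), 2885), Rational(1, 2515)) = Mul(Rational(8173874, 2833), Rational(1, 2515)) = Rational(8173874, 7124995)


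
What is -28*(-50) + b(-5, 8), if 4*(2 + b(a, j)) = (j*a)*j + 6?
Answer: 2639/2 ≈ 1319.5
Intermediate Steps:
b(a, j) = -½ + a*j²/4 (b(a, j) = -2 + ((j*a)*j + 6)/4 = -2 + ((a*j)*j + 6)/4 = -2 + (a*j² + 6)/4 = -2 + (6 + a*j²)/4 = -2 + (3/2 + a*j²/4) = -½ + a*j²/4)
-28*(-50) + b(-5, 8) = -28*(-50) + (-½ + (¼)*(-5)*8²) = 1400 + (-½ + (¼)*(-5)*64) = 1400 + (-½ - 80) = 1400 - 161/2 = 2639/2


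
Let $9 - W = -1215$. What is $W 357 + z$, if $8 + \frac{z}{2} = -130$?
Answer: $436692$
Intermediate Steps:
$W = 1224$ ($W = 9 - -1215 = 9 + 1215 = 1224$)
$z = -276$ ($z = -16 + 2 \left(-130\right) = -16 - 260 = -276$)
$W 357 + z = 1224 \cdot 357 - 276 = 436968 - 276 = 436692$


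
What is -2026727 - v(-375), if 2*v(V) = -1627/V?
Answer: -1520046877/750 ≈ -2.0267e+6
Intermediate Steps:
v(V) = -1627/(2*V) (v(V) = (-1627/V)/2 = -1627/(2*V))
-2026727 - v(-375) = -2026727 - (-1627)/(2*(-375)) = -2026727 - (-1627)*(-1)/(2*375) = -2026727 - 1*1627/750 = -2026727 - 1627/750 = -1520046877/750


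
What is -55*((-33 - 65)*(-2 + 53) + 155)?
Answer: 266365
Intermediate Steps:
-55*((-33 - 65)*(-2 + 53) + 155) = -55*(-98*51 + 155) = -55*(-4998 + 155) = -55*(-4843) = -1*(-266365) = 266365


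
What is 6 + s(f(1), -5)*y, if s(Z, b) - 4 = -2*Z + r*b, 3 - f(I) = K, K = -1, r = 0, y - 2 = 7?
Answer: -30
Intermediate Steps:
y = 9 (y = 2 + 7 = 9)
f(I) = 4 (f(I) = 3 - 1*(-1) = 3 + 1 = 4)
s(Z, b) = 4 - 2*Z (s(Z, b) = 4 + (-2*Z + 0*b) = 4 + (-2*Z + 0) = 4 - 2*Z)
6 + s(f(1), -5)*y = 6 + (4 - 2*4)*9 = 6 + (4 - 8)*9 = 6 - 4*9 = 6 - 36 = -30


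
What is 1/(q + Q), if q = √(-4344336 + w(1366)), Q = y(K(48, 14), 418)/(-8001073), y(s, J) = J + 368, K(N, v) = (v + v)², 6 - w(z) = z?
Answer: -3144421689/139099577956127223890 - 64017169151329*I*√271606/69549788978063611945 ≈ -2.2606e-11 - 0.0004797*I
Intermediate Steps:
w(z) = 6 - z
K(N, v) = 4*v² (K(N, v) = (2*v)² = 4*v²)
y(s, J) = 368 + J
Q = -786/8001073 (Q = (368 + 418)/(-8001073) = 786*(-1/8001073) = -786/8001073 ≈ -9.8237e-5)
q = 4*I*√271606 (q = √(-4344336 + (6 - 1*1366)) = √(-4344336 + (6 - 1366)) = √(-4344336 - 1360) = √(-4345696) = 4*I*√271606 ≈ 2084.6*I)
1/(q + Q) = 1/(4*I*√271606 - 786/8001073) = 1/(-786/8001073 + 4*I*√271606)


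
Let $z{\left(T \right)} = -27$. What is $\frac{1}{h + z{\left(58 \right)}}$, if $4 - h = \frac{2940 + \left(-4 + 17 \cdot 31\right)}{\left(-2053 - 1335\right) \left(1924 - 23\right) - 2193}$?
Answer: $- \frac{6442781}{148180500} \approx -0.043479$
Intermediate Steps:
$h = \frac{25774587}{6442781}$ ($h = 4 - \frac{2940 + \left(-4 + 17 \cdot 31\right)}{\left(-2053 - 1335\right) \left(1924 - 23\right) - 2193} = 4 - \frac{2940 + \left(-4 + 527\right)}{\left(-3388\right) 1901 - 2193} = 4 - \frac{2940 + 523}{-6440588 - 2193} = 4 - \frac{3463}{-6442781} = 4 - 3463 \left(- \frac{1}{6442781}\right) = 4 - - \frac{3463}{6442781} = 4 + \frac{3463}{6442781} = \frac{25774587}{6442781} \approx 4.0005$)
$\frac{1}{h + z{\left(58 \right)}} = \frac{1}{\frac{25774587}{6442781} - 27} = \frac{1}{- \frac{148180500}{6442781}} = - \frac{6442781}{148180500}$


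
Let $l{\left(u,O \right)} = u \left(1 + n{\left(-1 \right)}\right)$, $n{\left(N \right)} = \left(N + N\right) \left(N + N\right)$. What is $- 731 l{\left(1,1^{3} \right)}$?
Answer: $-3655$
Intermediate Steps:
$n{\left(N \right)} = 4 N^{2}$ ($n{\left(N \right)} = 2 N 2 N = 4 N^{2}$)
$l{\left(u,O \right)} = 5 u$ ($l{\left(u,O \right)} = u \left(1 + 4 \left(-1\right)^{2}\right) = u \left(1 + 4 \cdot 1\right) = u \left(1 + 4\right) = u 5 = 5 u$)
$- 731 l{\left(1,1^{3} \right)} = - 731 \cdot 5 \cdot 1 = \left(-731\right) 5 = -3655$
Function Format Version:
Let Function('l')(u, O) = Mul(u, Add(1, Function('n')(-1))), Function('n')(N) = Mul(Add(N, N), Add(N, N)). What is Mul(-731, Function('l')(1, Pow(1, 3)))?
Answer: -3655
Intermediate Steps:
Function('n')(N) = Mul(4, Pow(N, 2)) (Function('n')(N) = Mul(Mul(2, N), Mul(2, N)) = Mul(4, Pow(N, 2)))
Function('l')(u, O) = Mul(5, u) (Function('l')(u, O) = Mul(u, Add(1, Mul(4, Pow(-1, 2)))) = Mul(u, Add(1, Mul(4, 1))) = Mul(u, Add(1, 4)) = Mul(u, 5) = Mul(5, u))
Mul(-731, Function('l')(1, Pow(1, 3))) = Mul(-731, Mul(5, 1)) = Mul(-731, 5) = -3655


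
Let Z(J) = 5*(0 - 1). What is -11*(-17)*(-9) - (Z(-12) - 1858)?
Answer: 180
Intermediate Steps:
Z(J) = -5 (Z(J) = 5*(-1) = -5)
-11*(-17)*(-9) - (Z(-12) - 1858) = -11*(-17)*(-9) - (-5 - 1858) = 187*(-9) - 1*(-1863) = -1683 + 1863 = 180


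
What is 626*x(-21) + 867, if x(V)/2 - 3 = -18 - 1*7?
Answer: -26677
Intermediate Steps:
x(V) = -44 (x(V) = 6 + 2*(-18 - 1*7) = 6 + 2*(-18 - 7) = 6 + 2*(-25) = 6 - 50 = -44)
626*x(-21) + 867 = 626*(-44) + 867 = -27544 + 867 = -26677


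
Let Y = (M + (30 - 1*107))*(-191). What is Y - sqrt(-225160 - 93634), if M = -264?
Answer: 65131 - 7*I*sqrt(6506) ≈ 65131.0 - 564.62*I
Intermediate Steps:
Y = 65131 (Y = (-264 + (30 - 1*107))*(-191) = (-264 + (30 - 107))*(-191) = (-264 - 77)*(-191) = -341*(-191) = 65131)
Y - sqrt(-225160 - 93634) = 65131 - sqrt(-225160 - 93634) = 65131 - sqrt(-318794) = 65131 - 7*I*sqrt(6506)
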